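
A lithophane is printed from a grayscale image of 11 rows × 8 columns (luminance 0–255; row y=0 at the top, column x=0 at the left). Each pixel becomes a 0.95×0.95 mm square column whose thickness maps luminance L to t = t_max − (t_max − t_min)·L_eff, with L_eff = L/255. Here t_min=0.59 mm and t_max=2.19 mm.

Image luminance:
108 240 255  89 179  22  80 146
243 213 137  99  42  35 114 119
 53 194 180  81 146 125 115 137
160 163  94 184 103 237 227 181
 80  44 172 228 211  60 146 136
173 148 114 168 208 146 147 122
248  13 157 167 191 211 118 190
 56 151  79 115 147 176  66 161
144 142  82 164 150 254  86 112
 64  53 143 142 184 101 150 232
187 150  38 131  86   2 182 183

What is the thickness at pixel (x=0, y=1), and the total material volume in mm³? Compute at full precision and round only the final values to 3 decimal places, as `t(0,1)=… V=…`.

span = t_max - t_min = 2.19 - 0.59 = 1.600
L(0,1) = 243, L_eff = 243/255 = 0.952941
t(0,1) = 2.19 - 1.600·0.952941 = 0.665
Σt over all 11·8 pixels = 148022/1275 ≈ 116.0956863
V = pitch²·Σt = 0.95²·148022/1275 = 104.776

t(0,1)=0.665 V=104.776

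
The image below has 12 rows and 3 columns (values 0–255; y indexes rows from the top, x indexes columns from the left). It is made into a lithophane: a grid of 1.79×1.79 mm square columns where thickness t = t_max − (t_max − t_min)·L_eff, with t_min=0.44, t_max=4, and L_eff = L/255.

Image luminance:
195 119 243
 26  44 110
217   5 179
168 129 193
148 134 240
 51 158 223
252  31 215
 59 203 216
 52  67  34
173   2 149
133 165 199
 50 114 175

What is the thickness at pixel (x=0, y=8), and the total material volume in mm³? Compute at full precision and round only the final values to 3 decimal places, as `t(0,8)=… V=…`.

t(0,8)=3.274 V=243.502

span = t_max - t_min = 4 - 0.44 = 3.560
L(0,8) = 52, L_eff = 52/255 = 0.203922
t(0,8) = 4 - 3.560·0.203922 = 3.274
Σt over all 12·3 pixels = 484481/6375 ≈ 75.9970196
V = pitch²·Σt = 1.79²·484481/6375 = 243.502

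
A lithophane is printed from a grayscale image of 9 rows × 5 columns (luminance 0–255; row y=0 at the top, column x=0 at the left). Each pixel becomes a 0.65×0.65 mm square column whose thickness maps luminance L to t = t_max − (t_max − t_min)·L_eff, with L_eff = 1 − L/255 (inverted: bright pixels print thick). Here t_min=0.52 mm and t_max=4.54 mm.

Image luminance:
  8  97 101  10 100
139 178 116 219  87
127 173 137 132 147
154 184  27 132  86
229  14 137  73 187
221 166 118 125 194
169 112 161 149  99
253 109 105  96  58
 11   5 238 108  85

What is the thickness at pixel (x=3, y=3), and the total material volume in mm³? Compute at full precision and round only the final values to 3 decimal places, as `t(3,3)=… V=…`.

t(3,3)=2.601 V=47.026

span = t_max - t_min = 4.54 - 0.52 = 4.020
L(3,3) = 132, L_eff = 1 - 132/255 = 0.482353 (inverted)
t(3,3) = 4.54 - 4.020·0.482353 = 2.601
Σt over all 9·5 pixels = 111.304
V = pitch²·Σt = 0.65²·111.304 = 47.026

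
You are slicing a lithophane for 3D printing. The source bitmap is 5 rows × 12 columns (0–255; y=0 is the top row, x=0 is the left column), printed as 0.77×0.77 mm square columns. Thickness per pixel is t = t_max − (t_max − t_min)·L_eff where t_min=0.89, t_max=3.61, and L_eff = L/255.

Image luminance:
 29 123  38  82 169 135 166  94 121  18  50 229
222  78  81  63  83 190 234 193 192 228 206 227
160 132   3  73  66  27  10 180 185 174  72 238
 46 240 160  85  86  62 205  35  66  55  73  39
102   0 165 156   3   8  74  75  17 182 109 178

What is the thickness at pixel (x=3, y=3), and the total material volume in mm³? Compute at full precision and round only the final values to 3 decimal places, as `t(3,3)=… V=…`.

span = t_max - t_min = 3.61 - 0.89 = 2.720
L(3,3) = 85, L_eff = 85/255 = 0.333333
t(3,3) = 3.61 - 2.720·0.333333 = 2.703
Σt over all 5·12 pixels = 144.152
V = pitch²·Σt = 0.77²·144.152 = 85.468

t(3,3)=2.703 V=85.468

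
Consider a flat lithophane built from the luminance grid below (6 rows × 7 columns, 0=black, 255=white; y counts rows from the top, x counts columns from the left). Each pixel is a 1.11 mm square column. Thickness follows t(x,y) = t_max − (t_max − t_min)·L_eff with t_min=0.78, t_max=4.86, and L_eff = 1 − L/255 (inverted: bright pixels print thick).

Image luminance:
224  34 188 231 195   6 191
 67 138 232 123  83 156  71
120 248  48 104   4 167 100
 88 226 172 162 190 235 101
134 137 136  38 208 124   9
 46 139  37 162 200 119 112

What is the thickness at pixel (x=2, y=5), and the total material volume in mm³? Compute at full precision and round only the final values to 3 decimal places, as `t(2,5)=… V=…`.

t(2,5)=1.372 V=148.887

span = t_max - t_min = 4.86 - 0.78 = 4.080
L(2,5) = 37, L_eff = 1 - 37/255 = 0.854902 (inverted)
t(2,5) = 4.86 - 4.080·0.854902 = 1.372
Σt over all 6·7 pixels = 120.84
V = pitch²·Σt = 1.11²·120.84 = 148.887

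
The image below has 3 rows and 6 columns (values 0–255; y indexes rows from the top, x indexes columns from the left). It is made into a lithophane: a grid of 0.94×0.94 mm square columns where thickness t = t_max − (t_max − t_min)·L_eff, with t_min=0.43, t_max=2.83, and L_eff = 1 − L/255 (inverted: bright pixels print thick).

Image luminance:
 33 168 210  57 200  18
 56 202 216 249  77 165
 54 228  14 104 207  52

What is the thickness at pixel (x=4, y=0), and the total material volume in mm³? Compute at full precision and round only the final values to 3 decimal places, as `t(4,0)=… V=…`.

span = t_max - t_min = 2.83 - 0.43 = 2.400
L(4,0) = 200, L_eff = 1 - 200/255 = 0.215686 (inverted)
t(4,0) = 2.83 - 2.400·0.215686 = 2.312
Σt over all 3·6 pixels = 25059/850 ≈ 29.4811765
V = pitch²·Σt = 0.94²·25059/850 = 26.050

t(4,0)=2.312 V=26.050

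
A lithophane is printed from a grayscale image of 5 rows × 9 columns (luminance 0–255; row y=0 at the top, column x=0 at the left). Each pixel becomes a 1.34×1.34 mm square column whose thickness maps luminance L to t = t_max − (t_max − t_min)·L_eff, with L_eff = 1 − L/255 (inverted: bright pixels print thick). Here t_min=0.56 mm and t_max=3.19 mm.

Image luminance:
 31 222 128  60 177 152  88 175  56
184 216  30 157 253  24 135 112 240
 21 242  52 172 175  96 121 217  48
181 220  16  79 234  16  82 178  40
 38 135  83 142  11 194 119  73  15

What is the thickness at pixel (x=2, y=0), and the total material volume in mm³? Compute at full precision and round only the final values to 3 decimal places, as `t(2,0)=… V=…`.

span = t_max - t_min = 3.19 - 0.56 = 2.630
L(2,0) = 128, L_eff = 1 - 128/255 = 0.498039 (inverted)
t(2,0) = 3.19 - 2.630·0.498039 = 1.880
Σt over all 5·9 pixels = 6098/75 ≈ 81.3066667
V = pitch²·Σt = 1.34²·6098/75 = 145.994

t(2,0)=1.880 V=145.994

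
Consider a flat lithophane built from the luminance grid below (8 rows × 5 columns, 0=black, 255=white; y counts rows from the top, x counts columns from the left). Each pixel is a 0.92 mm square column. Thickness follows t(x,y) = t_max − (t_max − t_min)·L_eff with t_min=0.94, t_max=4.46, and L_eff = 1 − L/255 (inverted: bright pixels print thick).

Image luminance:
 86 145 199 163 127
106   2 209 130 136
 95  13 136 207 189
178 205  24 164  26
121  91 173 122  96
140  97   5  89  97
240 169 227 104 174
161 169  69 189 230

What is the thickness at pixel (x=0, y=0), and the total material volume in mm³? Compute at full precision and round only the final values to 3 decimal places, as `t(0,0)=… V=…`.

t(0,0)=2.127 V=93.783

span = t_max - t_min = 4.46 - 0.94 = 3.520
L(0,0) = 86, L_eff = 1 - 86/255 = 0.662745 (inverted)
t(0,0) = 4.46 - 3.520·0.662745 = 2.127
Σt over all 8·5 pixels = 706364/6375 ≈ 110.8021961
V = pitch²·Σt = 0.92²·706364/6375 = 93.783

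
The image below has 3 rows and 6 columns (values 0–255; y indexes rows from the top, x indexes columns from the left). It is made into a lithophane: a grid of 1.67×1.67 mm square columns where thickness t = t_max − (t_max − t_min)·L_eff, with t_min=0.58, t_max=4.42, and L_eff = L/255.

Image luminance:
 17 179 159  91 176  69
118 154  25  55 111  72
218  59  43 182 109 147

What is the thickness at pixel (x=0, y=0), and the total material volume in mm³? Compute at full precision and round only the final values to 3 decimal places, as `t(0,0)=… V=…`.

t(0,0)=4.164 V=138.562

span = t_max - t_min = 4.42 - 0.58 = 3.840
L(0,0) = 17, L_eff = 17/255 = 0.066667
t(0,0) = 4.42 - 3.840·0.066667 = 4.164
Σt over all 3·6 pixels = 105577/2125 ≈ 49.6832941
V = pitch²·Σt = 1.67²·105577/2125 = 138.562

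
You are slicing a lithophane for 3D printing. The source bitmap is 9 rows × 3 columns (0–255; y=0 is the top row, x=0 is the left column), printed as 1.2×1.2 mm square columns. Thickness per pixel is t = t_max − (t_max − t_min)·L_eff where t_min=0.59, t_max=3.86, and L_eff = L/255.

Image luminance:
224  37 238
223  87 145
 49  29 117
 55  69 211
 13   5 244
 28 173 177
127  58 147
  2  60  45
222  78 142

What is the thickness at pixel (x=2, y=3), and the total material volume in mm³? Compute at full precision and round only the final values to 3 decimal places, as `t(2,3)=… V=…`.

span = t_max - t_min = 3.86 - 0.59 = 3.270
L(2,3) = 211, L_eff = 211/255 = 0.827451
t(2,3) = 3.86 - 3.270·0.827451 = 1.154
Σt over all 9·3 pixels = 22333/340 ≈ 65.6852941
V = pitch²·Σt = 1.2²·22333/340 = 94.587

t(2,3)=1.154 V=94.587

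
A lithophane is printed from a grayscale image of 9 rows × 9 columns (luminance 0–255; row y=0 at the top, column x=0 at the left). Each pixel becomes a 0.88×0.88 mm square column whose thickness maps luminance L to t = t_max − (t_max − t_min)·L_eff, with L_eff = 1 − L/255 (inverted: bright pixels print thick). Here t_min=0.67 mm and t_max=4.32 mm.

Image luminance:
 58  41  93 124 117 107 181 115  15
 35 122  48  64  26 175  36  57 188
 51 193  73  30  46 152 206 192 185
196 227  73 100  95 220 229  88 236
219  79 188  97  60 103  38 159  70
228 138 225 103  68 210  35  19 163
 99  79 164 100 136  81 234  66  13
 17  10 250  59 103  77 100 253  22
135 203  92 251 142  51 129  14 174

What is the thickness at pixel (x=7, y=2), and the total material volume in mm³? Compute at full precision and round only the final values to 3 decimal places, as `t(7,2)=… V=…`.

span = t_max - t_min = 4.32 - 0.67 = 3.650
L(7,2) = 192, L_eff = 1 - 192/255 = 0.247059 (inverted)
t(7,2) = 4.32 - 3.650·0.247059 = 3.418
Σt over all 9·9 pixels = 322209/1700 ≈ 189.5347059
V = pitch²·Σt = 0.88²·322209/1700 = 146.776

t(7,2)=3.418 V=146.776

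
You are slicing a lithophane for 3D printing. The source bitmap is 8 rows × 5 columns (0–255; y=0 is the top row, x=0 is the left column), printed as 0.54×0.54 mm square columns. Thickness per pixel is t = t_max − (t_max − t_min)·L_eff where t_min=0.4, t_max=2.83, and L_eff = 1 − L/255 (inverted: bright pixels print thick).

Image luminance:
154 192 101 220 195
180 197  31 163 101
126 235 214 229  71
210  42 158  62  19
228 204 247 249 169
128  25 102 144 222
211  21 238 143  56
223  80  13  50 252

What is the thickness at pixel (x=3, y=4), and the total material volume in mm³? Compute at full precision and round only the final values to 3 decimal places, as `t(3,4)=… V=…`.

span = t_max - t_min = 2.83 - 0.4 = 2.430
L(3,4) = 249, L_eff = 1 - 249/255 = 0.023529 (inverted)
t(3,4) = 2.83 - 2.430·0.023529 = 2.773
Σt over all 8·5 pixels = 122861/1700 ≈ 72.2711765
V = pitch²·Σt = 0.54²·122861/1700 = 21.074

t(3,4)=2.773 V=21.074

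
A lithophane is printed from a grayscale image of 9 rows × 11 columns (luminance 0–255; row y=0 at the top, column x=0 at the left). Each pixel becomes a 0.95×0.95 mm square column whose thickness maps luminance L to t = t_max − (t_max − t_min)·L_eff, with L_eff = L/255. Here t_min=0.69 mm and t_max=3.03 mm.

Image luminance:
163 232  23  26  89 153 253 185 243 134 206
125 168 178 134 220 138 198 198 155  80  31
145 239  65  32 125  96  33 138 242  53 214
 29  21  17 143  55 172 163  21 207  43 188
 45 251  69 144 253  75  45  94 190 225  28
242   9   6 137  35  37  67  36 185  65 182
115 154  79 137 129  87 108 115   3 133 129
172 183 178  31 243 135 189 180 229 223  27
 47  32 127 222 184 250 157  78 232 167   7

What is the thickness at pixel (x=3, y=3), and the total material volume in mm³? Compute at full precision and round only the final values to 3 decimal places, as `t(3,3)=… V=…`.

span = t_max - t_min = 3.03 - 0.69 = 2.340
L(3,3) = 143, L_eff = 143/255 = 0.560784
t(3,3) = 3.03 - 2.340·0.560784 = 1.718
Σt over all 9·11 pixels = 312219/1700 ≈ 183.6582353
V = pitch²·Σt = 0.95²·312219/1700 = 165.752

t(3,3)=1.718 V=165.752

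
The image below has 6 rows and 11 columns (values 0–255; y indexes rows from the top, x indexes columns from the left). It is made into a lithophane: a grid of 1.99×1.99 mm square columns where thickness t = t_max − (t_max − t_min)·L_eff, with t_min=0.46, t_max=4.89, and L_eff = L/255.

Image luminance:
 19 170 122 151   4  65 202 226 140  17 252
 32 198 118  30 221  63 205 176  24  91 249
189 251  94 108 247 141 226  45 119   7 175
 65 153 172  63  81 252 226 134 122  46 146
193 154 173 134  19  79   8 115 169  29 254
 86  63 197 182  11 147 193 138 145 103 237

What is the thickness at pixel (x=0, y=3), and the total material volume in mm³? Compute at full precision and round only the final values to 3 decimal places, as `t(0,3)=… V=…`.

span = t_max - t_min = 4.89 - 0.46 = 4.430
L(0,3) = 65, L_eff = 65/255 = 0.254902
t(0,3) = 4.89 - 4.430·0.254902 = 3.761
Σt over all 6·11 pixels = 1097708/6375 ≈ 172.1894902
V = pitch²·Σt = 1.99²·1097708/6375 = 681.888

t(0,3)=3.761 V=681.888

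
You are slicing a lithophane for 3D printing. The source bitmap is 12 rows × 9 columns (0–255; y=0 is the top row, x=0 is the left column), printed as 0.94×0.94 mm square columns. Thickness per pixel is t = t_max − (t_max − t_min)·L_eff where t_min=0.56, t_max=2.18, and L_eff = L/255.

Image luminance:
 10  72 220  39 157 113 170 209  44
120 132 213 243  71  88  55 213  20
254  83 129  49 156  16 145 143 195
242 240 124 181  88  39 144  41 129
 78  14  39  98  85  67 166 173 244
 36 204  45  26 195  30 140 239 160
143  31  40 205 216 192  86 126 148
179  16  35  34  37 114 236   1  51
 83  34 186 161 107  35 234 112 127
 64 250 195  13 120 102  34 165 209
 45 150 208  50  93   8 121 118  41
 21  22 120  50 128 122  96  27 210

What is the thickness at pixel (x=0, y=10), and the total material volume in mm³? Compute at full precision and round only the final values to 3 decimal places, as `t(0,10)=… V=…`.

span = t_max - t_min = 2.18 - 0.56 = 1.620
L(0,10) = 45, L_eff = 45/255 = 0.176471
t(0,10) = 2.18 - 1.620·0.176471 = 1.894
Σt over all 12·9 pixels = 666441/4250 ≈ 156.8096471
V = pitch²·Σt = 0.94²·666441/4250 = 138.557

t(0,10)=1.894 V=138.557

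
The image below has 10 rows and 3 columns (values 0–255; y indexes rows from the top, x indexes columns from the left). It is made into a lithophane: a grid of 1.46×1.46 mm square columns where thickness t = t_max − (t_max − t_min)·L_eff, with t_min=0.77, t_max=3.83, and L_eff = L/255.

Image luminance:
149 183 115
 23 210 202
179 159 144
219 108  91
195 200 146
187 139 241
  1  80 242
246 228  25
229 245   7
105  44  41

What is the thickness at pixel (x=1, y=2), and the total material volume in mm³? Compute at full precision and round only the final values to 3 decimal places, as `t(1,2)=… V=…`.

t(1,2)=1.922 V=132.807

span = t_max - t_min = 3.83 - 0.77 = 3.060
L(1,2) = 159, L_eff = 159/255 = 0.623529
t(1,2) = 3.83 - 3.060·0.623529 = 1.922
Σt over all 10·3 pixels = 62.304
V = pitch²·Σt = 1.46²·62.304 = 132.807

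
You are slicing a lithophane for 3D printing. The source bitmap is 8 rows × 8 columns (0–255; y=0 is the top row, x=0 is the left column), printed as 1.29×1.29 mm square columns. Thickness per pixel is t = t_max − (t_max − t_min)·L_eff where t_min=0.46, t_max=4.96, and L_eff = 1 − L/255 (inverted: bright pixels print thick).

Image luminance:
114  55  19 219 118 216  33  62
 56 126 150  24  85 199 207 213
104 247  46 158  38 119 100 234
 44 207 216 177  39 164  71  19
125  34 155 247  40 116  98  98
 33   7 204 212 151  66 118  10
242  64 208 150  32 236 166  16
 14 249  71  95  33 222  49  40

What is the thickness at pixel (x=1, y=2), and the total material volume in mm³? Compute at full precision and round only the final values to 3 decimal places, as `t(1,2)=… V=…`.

t(1,2)=4.819 V=268.652

span = t_max - t_min = 4.96 - 0.46 = 4.500
L(1,2) = 247, L_eff = 1 - 247/255 = 0.031373 (inverted)
t(1,2) = 4.96 - 4.500·0.031373 = 4.819
Σt over all 8·8 pixels = 161.44
V = pitch²·Σt = 1.29²·161.44 = 268.652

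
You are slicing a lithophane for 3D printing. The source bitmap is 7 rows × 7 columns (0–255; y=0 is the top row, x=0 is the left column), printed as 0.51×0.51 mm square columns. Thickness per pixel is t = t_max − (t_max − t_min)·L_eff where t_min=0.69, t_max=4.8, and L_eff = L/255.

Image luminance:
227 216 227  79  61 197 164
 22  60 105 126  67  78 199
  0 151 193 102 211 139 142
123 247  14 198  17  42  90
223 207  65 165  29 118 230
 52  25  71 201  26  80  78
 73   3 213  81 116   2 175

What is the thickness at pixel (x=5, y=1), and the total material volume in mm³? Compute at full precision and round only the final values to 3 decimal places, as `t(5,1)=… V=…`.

span = t_max - t_min = 4.8 - 0.69 = 4.110
L(5,1) = 78, L_eff = 78/255 = 0.305882
t(5,1) = 4.8 - 4.110·0.305882 = 3.543
Σt over all 7·7 pixels = 121419/850 ≈ 142.8458824
V = pitch²·Σt = 0.51²·121419/850 = 37.154

t(5,1)=3.543 V=37.154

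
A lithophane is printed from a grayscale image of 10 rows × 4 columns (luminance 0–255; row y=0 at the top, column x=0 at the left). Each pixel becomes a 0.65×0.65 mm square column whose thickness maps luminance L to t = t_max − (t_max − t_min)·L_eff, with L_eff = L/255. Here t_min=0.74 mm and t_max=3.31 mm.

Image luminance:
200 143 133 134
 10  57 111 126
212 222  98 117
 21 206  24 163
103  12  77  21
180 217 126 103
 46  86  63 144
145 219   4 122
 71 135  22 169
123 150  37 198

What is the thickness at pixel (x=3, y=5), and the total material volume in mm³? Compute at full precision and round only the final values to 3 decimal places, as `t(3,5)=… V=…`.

span = t_max - t_min = 3.31 - 0.74 = 2.570
L(3,5) = 103, L_eff = 103/255 = 0.403922
t(3,5) = 3.31 - 2.570·0.403922 = 2.272
Σt over all 10·4 pixels = 44137/510 ≈ 86.5431373
V = pitch²·Σt = 0.65²·44137/510 = 36.564

t(3,5)=2.272 V=36.564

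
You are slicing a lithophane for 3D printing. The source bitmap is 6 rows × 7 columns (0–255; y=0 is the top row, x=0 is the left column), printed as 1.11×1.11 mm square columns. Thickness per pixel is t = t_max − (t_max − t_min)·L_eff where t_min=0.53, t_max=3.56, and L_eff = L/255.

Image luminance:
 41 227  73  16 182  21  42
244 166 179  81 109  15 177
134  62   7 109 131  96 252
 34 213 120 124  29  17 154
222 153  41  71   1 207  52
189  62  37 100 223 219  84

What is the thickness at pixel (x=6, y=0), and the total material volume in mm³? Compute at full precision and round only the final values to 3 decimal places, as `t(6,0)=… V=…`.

t(6,0)=3.061 V=115.180

span = t_max - t_min = 3.56 - 0.53 = 3.030
L(6,0) = 42, L_eff = 42/255 = 0.164706
t(6,0) = 3.56 - 3.030·0.164706 = 3.061
Σt over all 6·7 pixels = 198651/2125 ≈ 93.4828235
V = pitch²·Σt = 1.11²·198651/2125 = 115.180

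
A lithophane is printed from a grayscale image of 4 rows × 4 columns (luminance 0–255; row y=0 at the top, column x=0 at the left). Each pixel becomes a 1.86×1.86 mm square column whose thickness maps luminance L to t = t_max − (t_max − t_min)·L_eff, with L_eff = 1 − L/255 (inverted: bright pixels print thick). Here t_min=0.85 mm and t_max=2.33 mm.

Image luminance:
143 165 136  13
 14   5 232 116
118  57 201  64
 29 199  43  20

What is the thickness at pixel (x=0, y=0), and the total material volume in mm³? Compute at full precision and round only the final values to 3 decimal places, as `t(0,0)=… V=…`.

span = t_max - t_min = 2.33 - 0.85 = 1.480
L(0,0) = 143, L_eff = 1 - 143/255 = 0.439216 (inverted)
t(0,0) = 2.33 - 1.480·0.439216 = 1.680
Σt over all 4·4 pixels = 28847/1275 ≈ 22.6250980
V = pitch²·Σt = 1.86²·28847/1275 = 78.274

t(0,0)=1.680 V=78.274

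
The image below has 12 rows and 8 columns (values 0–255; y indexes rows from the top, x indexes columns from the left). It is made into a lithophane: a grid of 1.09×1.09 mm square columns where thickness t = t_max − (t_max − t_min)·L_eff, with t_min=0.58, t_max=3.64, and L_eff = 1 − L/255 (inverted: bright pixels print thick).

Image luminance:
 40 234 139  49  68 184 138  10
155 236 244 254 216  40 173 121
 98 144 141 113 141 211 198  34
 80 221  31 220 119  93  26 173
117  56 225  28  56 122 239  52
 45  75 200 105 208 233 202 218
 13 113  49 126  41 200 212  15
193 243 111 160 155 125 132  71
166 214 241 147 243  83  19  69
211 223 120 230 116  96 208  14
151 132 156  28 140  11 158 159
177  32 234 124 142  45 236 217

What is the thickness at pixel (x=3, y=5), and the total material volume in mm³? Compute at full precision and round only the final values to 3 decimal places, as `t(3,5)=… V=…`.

t(3,5)=1.840 V=251.868

span = t_max - t_min = 3.64 - 0.58 = 3.060
L(3,5) = 105, L_eff = 1 - 105/255 = 0.588235 (inverted)
t(3,5) = 3.64 - 3.060·0.588235 = 1.840
Σt over all 12·8 pixels = 211.992
V = pitch²·Σt = 1.09²·211.992 = 251.868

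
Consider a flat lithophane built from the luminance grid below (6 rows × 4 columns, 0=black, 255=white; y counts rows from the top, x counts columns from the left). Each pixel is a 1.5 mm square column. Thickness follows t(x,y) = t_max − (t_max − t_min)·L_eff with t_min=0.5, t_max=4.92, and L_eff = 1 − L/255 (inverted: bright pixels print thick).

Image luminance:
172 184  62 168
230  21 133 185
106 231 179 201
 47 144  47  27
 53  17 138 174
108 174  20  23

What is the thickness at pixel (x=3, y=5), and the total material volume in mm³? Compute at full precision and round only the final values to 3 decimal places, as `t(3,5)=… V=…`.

span = t_max - t_min = 4.92 - 0.5 = 4.420
L(3,5) = 23, L_eff = 1 - 23/255 = 0.909804 (inverted)
t(3,5) = 4.92 - 4.420·0.909804 = 0.899
Σt over all 6·4 pixels = 61.296
V = pitch²·Σt = 1.5²·61.296 = 137.916

t(3,5)=0.899 V=137.916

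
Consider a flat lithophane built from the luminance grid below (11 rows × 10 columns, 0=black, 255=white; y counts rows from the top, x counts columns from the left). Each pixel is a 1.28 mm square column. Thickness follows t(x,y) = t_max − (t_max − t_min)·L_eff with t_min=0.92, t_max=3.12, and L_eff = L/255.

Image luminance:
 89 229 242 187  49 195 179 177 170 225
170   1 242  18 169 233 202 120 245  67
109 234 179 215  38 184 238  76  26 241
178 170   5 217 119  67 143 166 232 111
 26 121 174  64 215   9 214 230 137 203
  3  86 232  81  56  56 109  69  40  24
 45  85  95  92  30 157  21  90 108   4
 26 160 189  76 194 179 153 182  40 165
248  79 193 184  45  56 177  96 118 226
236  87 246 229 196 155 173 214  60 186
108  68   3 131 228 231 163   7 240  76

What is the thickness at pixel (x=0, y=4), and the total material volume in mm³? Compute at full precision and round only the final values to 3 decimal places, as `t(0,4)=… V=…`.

t(0,4)=2.896 V=352.306

span = t_max - t_min = 3.12 - 0.92 = 2.200
L(0,4) = 26, L_eff = 26/255 = 0.101961
t(0,4) = 3.12 - 2.200·0.101961 = 2.896
Σt over all 11·10 pixels = 91388/425 ≈ 215.0305882
V = pitch²·Σt = 1.28²·91388/425 = 352.306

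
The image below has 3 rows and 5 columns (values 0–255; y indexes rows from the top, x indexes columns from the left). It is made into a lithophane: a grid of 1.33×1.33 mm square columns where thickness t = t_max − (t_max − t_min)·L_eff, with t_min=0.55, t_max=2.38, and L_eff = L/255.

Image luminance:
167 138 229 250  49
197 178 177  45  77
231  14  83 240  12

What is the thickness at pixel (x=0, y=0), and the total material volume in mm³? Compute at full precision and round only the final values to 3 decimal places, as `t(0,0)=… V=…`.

span = t_max - t_min = 2.38 - 0.55 = 1.830
L(0,0) = 167, L_eff = 167/255 = 0.654902
t(0,0) = 2.38 - 1.830·0.654902 = 1.182
Σt over all 3·5 pixels = 176143/8500 ≈ 20.7227059
V = pitch²·Σt = 1.33²·176143/8500 = 36.656

t(0,0)=1.182 V=36.656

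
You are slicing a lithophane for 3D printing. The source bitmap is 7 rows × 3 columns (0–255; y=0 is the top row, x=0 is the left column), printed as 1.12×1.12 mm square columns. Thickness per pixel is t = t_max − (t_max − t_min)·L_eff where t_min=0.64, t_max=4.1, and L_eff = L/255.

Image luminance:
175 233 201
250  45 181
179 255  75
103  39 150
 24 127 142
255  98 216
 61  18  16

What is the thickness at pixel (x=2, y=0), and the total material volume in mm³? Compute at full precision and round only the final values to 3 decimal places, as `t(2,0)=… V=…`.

span = t_max - t_min = 4.1 - 0.64 = 3.460
L(2,0) = 201, L_eff = 201/255 = 0.788235
t(2,0) = 4.1 - 3.460·0.788235 = 1.373
Σt over all 7·3 pixels = 302968/6375 ≈ 47.5243922
V = pitch²·Σt = 1.12²·302968/6375 = 59.615

t(2,0)=1.373 V=59.615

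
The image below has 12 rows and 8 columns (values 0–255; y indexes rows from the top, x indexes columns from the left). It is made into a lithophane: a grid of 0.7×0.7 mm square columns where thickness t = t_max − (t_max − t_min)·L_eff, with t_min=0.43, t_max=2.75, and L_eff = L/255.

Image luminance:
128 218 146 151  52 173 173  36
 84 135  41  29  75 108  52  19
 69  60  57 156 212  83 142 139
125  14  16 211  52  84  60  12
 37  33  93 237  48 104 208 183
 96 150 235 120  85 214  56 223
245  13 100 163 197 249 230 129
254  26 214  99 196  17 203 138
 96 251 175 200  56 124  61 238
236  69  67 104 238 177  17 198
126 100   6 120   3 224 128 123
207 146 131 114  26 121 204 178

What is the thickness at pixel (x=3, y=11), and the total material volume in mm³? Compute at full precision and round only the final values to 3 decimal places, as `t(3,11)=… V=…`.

t(3,11)=1.713 V=75.993

span = t_max - t_min = 2.75 - 0.43 = 2.320
L(3,11) = 114, L_eff = 114/255 = 0.447059
t(3,11) = 2.75 - 2.320·0.447059 = 1.713
Σt over all 12·8 pixels = 988682/6375 ≈ 155.0873725
V = pitch²·Σt = 0.7²·988682/6375 = 75.993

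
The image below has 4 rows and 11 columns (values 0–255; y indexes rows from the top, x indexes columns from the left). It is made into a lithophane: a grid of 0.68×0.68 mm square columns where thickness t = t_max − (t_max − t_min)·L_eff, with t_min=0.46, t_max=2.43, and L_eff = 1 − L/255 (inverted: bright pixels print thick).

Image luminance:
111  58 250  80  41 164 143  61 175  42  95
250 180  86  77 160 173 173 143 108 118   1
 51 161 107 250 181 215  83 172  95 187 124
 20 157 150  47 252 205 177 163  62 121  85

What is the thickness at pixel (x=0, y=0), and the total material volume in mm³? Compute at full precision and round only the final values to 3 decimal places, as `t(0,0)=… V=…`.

t(0,0)=1.318 V=29.914

span = t_max - t_min = 2.43 - 0.46 = 1.970
L(0,0) = 111, L_eff = 1 - 111/255 = 0.564706 (inverted)
t(0,0) = 2.43 - 1.970·0.564706 = 1.318
Σt over all 4·11 pixels = 274943/4250 ≈ 64.6924706
V = pitch²·Σt = 0.68²·274943/4250 = 29.914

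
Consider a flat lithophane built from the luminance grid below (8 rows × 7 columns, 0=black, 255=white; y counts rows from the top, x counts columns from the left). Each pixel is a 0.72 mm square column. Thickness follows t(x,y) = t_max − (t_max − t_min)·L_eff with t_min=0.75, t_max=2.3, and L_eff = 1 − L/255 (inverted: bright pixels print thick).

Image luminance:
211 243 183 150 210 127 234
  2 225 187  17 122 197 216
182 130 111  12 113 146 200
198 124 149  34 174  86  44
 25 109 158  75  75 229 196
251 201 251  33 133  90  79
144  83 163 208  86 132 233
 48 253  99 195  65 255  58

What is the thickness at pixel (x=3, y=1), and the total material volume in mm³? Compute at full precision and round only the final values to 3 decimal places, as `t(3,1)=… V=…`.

span = t_max - t_min = 2.3 - 0.75 = 1.550
L(3,1) = 17, L_eff = 1 - 17/255 = 0.933333 (inverted)
t(3,1) = 2.3 - 1.550·0.933333 = 0.853
Σt over all 8·7 pixels = 230387/2550 ≈ 90.3478431
V = pitch²·Σt = 0.72²·230387/2550 = 46.836

t(3,1)=0.853 V=46.836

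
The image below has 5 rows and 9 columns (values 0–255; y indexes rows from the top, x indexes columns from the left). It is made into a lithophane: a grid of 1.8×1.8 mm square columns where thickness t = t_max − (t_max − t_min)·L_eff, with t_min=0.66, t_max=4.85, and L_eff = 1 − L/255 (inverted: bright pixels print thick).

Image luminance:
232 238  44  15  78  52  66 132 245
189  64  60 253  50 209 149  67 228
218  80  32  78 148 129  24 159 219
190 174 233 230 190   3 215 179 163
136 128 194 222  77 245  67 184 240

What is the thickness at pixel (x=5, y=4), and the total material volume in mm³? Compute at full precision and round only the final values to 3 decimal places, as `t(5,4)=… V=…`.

t(5,4)=4.686 V=443.763

span = t_max - t_min = 4.85 - 0.66 = 4.190
L(5,4) = 245, L_eff = 1 - 245/255 = 0.039216 (inverted)
t(5,4) = 4.85 - 4.190·0.039216 = 4.686
Σt over all 5·9 pixels = 136.964
V = pitch²·Σt = 1.8²·136.964 = 443.763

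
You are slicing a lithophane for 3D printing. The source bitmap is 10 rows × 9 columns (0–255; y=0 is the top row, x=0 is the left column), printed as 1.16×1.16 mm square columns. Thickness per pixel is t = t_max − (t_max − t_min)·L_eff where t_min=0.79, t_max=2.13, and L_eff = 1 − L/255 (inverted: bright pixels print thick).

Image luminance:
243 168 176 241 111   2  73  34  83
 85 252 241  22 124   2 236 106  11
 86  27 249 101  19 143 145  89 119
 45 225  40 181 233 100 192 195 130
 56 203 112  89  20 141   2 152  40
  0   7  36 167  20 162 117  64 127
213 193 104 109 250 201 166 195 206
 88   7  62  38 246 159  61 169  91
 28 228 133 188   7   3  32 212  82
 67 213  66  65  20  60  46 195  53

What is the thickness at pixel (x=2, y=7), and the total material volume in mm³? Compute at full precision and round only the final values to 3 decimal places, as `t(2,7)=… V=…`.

span = t_max - t_min = 2.13 - 0.79 = 1.340
L(2,7) = 62, L_eff = 1 - 62/255 = 0.756863 (inverted)
t(2,7) = 2.13 - 1.340·0.756863 = 1.116
Σt over all 10·9 pixels = 12773/102 ≈ 125.2254902
V = pitch²·Σt = 1.16²·12773/102 = 168.503

t(2,7)=1.116 V=168.503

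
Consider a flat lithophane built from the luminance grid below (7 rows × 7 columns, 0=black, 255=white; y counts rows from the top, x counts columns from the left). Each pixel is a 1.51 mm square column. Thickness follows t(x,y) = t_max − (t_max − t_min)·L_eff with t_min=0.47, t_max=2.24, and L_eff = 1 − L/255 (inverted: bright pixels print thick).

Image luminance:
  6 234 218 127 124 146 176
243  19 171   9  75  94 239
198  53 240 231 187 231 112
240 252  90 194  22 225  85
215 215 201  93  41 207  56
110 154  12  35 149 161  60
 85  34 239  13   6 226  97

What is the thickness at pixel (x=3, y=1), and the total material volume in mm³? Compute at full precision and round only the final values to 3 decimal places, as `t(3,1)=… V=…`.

t(3,1)=0.532 V=157.757

span = t_max - t_min = 2.24 - 0.47 = 1.770
L(3,1) = 9, L_eff = 1 - 9/255 = 0.964706 (inverted)
t(3,1) = 2.24 - 1.770·0.964706 = 0.532
Σt over all 7·7 pixels = 117621/1700 ≈ 69.1888235
V = pitch²·Σt = 1.51²·117621/1700 = 157.757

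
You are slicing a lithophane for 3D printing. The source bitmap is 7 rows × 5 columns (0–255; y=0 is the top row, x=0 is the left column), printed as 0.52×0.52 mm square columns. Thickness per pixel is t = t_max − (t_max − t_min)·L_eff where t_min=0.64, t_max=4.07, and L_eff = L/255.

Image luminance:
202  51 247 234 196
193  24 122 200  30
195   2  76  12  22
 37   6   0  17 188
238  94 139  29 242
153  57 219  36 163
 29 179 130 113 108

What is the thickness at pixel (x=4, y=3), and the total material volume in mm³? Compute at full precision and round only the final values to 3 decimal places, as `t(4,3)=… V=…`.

span = t_max - t_min = 4.07 - 0.64 = 3.430
L(4,3) = 188, L_eff = 188/255 = 0.737255
t(4,3) = 4.07 - 3.430·0.737255 = 1.541
Σt over all 7·5 pixels = 1133153/12750 ≈ 88.8747451
V = pitch²·Σt = 0.52²·1133153/12750 = 24.032

t(4,3)=1.541 V=24.032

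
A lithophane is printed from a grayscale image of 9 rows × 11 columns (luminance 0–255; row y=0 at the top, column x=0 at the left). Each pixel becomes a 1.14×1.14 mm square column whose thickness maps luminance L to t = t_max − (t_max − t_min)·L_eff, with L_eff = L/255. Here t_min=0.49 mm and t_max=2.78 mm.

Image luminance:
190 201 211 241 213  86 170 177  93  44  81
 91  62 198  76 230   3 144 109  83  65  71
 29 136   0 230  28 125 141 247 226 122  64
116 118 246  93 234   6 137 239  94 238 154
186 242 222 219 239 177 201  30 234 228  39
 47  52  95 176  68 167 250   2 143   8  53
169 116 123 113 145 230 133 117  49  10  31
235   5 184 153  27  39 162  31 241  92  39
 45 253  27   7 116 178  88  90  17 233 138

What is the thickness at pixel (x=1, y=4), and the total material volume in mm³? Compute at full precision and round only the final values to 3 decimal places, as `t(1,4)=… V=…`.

t(1,4)=0.607 V=210.902

span = t_max - t_min = 2.78 - 0.49 = 2.290
L(1,4) = 242, L_eff = 242/255 = 0.949020
t(1,4) = 2.78 - 2.290·0.949020 = 0.607
Σt over all 9·11 pixels = 689701/4250 ≈ 162.2825882
V = pitch²·Σt = 1.14²·689701/4250 = 210.902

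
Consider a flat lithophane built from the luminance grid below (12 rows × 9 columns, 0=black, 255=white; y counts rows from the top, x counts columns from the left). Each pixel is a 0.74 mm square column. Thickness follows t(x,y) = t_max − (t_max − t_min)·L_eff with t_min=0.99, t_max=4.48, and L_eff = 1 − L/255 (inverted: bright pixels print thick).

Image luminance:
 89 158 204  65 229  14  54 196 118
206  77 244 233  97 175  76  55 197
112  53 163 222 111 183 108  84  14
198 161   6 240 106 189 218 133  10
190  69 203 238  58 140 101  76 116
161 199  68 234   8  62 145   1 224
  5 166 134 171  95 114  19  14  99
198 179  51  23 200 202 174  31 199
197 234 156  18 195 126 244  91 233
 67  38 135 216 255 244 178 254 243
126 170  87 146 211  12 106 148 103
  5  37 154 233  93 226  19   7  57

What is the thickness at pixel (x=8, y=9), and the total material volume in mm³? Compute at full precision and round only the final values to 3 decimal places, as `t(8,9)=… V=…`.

span = t_max - t_min = 4.48 - 0.99 = 3.490
L(8,9) = 243, L_eff = 1 - 243/255 = 0.047059 (inverted)
t(8,9) = 4.48 - 3.490·0.047059 = 4.316
Σt over all 12·9 pixels = 301.662
V = pitch²·Σt = 0.74²·301.662 = 165.190

t(8,9)=4.316 V=165.190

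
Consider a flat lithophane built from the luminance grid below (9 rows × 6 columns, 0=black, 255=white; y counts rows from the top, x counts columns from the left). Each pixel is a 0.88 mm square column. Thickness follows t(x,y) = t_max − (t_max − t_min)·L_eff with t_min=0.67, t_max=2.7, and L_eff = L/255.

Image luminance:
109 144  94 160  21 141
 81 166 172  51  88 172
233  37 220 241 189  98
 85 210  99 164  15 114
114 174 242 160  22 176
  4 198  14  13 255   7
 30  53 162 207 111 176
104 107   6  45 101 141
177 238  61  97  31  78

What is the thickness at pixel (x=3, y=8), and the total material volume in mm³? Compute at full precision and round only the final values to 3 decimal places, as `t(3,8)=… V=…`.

span = t_max - t_min = 2.7 - 0.67 = 2.030
L(3,8) = 97, L_eff = 97/255 = 0.380392
t(3,8) = 2.7 - 2.030·0.380392 = 1.928
Σt over all 9·6 pixels = 201423/2125 ≈ 94.7872941
V = pitch²·Σt = 0.88²·201423/2125 = 73.403

t(3,8)=1.928 V=73.403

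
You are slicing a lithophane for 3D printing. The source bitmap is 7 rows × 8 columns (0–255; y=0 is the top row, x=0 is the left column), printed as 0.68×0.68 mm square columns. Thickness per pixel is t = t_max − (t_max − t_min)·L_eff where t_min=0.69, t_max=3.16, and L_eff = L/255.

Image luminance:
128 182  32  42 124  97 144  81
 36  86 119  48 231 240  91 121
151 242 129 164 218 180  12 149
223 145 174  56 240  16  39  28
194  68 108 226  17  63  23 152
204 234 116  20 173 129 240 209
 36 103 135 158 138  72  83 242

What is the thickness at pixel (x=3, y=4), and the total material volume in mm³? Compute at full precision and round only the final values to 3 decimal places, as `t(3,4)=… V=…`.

span = t_max - t_min = 3.16 - 0.69 = 2.470
L(3,4) = 226, L_eff = 226/255 = 0.886275
t(3,4) = 3.16 - 2.470·0.886275 = 0.971
Σt over all 7·8 pixels = 2756063/25500 ≈ 108.0809020
V = pitch²·Σt = 0.68²·2756063/25500 = 49.977

t(3,4)=0.971 V=49.977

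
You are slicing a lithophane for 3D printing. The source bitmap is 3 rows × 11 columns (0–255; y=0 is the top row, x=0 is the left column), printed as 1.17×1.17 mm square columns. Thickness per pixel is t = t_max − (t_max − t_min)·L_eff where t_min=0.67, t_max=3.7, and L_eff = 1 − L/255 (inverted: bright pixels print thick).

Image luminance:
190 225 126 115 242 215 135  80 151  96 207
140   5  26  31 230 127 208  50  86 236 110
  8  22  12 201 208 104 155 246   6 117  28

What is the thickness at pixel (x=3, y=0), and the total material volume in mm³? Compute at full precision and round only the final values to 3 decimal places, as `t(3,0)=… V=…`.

span = t_max - t_min = 3.7 - 0.67 = 3.030
L(3,0) = 115, L_eff = 1 - 115/255 = 0.549020 (inverted)
t(3,0) = 3.7 - 3.030·0.549020 = 2.036
Σt over all 3·11 pixels = 605873/8500 ≈ 71.2791765
V = pitch²·Σt = 1.17²·605873/8500 = 97.574

t(3,0)=2.036 V=97.574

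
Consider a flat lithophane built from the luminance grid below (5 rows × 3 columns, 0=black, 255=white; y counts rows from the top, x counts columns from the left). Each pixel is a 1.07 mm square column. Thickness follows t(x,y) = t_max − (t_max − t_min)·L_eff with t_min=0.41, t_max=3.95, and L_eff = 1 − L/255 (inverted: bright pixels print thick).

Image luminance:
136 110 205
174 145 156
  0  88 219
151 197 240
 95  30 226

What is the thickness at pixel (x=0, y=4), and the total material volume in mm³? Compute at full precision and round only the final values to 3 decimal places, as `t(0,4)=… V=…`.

span = t_max - t_min = 3.95 - 0.41 = 3.540
L(0,4) = 95, L_eff = 1 - 95/255 = 0.627451 (inverted)
t(0,4) = 3.95 - 3.540·0.627451 = 1.729
Σt over all 5·3 pixels = 308571/8500 ≈ 36.3024706
V = pitch²·Σt = 1.07²·308571/8500 = 41.563

t(0,4)=1.729 V=41.563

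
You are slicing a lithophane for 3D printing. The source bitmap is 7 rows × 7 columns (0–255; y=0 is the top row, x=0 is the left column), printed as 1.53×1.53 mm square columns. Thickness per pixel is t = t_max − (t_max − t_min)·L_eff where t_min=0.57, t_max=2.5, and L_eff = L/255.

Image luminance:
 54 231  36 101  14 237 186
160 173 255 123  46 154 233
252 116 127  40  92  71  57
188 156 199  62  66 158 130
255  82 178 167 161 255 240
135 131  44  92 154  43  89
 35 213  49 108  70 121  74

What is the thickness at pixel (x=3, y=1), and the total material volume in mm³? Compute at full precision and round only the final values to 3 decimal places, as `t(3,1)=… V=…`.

t(3,1)=1.569 V=173.139

span = t_max - t_min = 2.5 - 0.57 = 1.930
L(3,1) = 123, L_eff = 123/255 = 0.482353
t(3,1) = 2.5 - 1.930·0.482353 = 1.569
Σt over all 7·7 pixels = 1886041/25500 ≈ 73.9623922
V = pitch²·Σt = 1.53²·1886041/25500 = 173.139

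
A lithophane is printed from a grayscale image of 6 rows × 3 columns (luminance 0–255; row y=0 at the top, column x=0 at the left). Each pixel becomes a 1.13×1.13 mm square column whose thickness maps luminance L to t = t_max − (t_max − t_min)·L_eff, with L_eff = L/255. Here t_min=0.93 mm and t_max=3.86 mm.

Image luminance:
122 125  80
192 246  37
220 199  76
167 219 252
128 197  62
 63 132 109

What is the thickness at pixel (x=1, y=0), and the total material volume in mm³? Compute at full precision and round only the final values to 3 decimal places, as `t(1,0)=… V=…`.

span = t_max - t_min = 3.86 - 0.93 = 2.930
L(1,0) = 125, L_eff = 125/255 = 0.490196
t(1,0) = 3.86 - 2.930·0.490196 = 2.424
Σt over all 6·3 pixels = 501161/12750 ≈ 39.3067451
V = pitch²·Σt = 1.13²·501161/12750 = 50.191

t(1,0)=2.424 V=50.191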